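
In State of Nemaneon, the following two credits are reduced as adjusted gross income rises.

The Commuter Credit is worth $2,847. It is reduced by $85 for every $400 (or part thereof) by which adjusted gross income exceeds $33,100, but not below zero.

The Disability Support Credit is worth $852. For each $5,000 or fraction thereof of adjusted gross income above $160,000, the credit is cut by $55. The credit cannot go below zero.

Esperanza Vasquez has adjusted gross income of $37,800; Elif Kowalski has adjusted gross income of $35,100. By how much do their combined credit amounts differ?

Esperanza ($37,800): Commuter Credit: income exceeds $33,100 by $4,700, which is 12 full-or-partial $400 increments; reduction = 12 × $85 = $1,020, leaving $1,827. Disability Support Credit: $37,800 is at or below the $160,000 threshold, so the full $852 applies. total $1,827 + $852 = $2,679
Elif ($35,100): Commuter Credit: income exceeds $33,100 by $2,000, which is 5 full-or-partial $400 increments; reduction = 5 × $85 = $425, leaving $2,422. Disability Support Credit: $35,100 is at or below the $160,000 threshold, so the full $852 applies. total $2,422 + $852 = $3,274
Difference: |$2,679 − $3,274| = $595.

$595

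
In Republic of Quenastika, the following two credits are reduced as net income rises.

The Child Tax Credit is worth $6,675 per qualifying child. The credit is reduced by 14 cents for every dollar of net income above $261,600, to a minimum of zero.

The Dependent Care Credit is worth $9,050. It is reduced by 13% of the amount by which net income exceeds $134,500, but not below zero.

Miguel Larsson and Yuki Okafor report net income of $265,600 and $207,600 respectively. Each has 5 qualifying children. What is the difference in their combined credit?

$560

Miguel ($265,600): Child Tax Credit: base = 5 × $6,675 = $33,375. 14% of the $4,000 excess over $261,600 is $560; credit = $33,375 − $560 = $32,815. Dependent Care Credit: 13% of the $131,100 excess over $134,500 is $17,043 ≥ base, so the credit is $0. total $32,815 + $0 = $32,815
Yuki ($207,600): Child Tax Credit: base = 5 × $6,675 = $33,375. $207,600 is at or below the $261,600 threshold, so the full $33,375 applies. Dependent Care Credit: 13% of the $73,100 excess over $134,500 is $9,503 ≥ base, so the credit is $0. total $33,375 + $0 = $33,375
Difference: |$32,815 − $33,375| = $560.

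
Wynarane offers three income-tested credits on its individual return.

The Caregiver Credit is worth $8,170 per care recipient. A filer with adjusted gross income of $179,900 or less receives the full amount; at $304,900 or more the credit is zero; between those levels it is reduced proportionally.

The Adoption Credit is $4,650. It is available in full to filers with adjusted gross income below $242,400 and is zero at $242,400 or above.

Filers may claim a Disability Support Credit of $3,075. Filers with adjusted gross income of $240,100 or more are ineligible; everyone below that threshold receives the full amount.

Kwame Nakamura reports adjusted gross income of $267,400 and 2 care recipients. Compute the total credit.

Caregiver Credit: base = 2 × $8,170 = $16,340. $267,400 is $87,500 into a $125,000 phase-out range, leaving 37,500/125,000 of the credit: $16,340 × 37,500/125,000 = $4,902.
Adoption Credit: $267,400 meets or exceeds the $242,400 cutoff, so the credit is $0.
Disability Support Credit: $267,400 meets or exceeds the $240,100 cutoff, so the credit is $0.
Total: $4,902 + $0 + $0 = $4,902.

$4,902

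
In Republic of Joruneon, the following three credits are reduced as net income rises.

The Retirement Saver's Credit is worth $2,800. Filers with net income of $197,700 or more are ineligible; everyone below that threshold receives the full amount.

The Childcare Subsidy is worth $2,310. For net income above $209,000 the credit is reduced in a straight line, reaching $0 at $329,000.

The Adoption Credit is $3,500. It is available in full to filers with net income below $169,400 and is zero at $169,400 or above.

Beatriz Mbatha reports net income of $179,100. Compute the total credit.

$5,110

Retirement Saver's Credit: $179,100 is below the $197,700 cutoff, so the full $2,800 applies.
Childcare Subsidy: $179,100 is at or below the $209,000 threshold, so the full $2,310 applies.
Adoption Credit: $179,100 meets or exceeds the $169,400 cutoff, so the credit is $0.
Total: $2,800 + $2,310 + $0 = $5,110.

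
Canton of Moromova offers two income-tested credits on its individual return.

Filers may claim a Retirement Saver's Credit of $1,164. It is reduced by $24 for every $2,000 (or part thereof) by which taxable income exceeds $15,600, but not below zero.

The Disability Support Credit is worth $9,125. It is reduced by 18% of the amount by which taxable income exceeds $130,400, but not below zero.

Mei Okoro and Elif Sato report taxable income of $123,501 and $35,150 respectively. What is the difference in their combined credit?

Mei ($123,501): Retirement Saver's Credit: income exceeds $15,600 by $107,901 → 54 increments × $24 = $1,296 ≥ base, so the credit is $0. Disability Support Credit: $123,501 is at or below the $130,400 threshold, so the full $9,125 applies. total $0 + $9,125 = $9,125
Elif ($35,150): Retirement Saver's Credit: income exceeds $15,600 by $19,550, which is 10 full-or-partial $2,000 increments; reduction = 10 × $24 = $240, leaving $924. Disability Support Credit: $35,150 is at or below the $130,400 threshold, so the full $9,125 applies. total $924 + $9,125 = $10,049
Difference: |$9,125 − $10,049| = $924.

$924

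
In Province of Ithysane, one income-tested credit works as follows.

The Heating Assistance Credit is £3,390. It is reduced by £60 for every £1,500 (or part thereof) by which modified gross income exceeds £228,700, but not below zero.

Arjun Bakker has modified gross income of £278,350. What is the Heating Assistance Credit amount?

Heating Assistance Credit: income exceeds £228,700 by £49,650, which is 34 full-or-partial £1,500 increments; reduction = 34 × £60 = £2,040, leaving £1,350.

£1,350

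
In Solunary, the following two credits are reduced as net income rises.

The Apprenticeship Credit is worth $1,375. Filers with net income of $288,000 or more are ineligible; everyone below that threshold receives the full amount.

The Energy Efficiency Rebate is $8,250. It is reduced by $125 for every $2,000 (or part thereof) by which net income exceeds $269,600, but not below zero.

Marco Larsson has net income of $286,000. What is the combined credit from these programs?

$8,500

Apprenticeship Credit: $286,000 is below the $288,000 cutoff, so the full $1,375 applies.
Energy Efficiency Rebate: income exceeds $269,600 by $16,400, which is 9 full-or-partial $2,000 increments; reduction = 9 × $125 = $1,125, leaving $7,125.
Total: $1,375 + $7,125 = $8,500.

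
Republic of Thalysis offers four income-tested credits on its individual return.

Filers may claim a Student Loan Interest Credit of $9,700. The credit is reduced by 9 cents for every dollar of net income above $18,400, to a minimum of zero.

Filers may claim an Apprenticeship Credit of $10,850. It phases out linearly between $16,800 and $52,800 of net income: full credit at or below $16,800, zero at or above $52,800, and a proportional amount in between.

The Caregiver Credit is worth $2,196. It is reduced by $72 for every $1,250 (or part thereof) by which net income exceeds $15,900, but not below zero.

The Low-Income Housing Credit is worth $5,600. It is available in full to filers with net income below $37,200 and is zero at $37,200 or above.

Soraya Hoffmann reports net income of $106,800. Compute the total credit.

$1,744

Student Loan Interest Credit: 9% of the $88,400 excess over $18,400 is $7,956; credit = $9,700 − $7,956 = $1,744.
Apprenticeship Credit: $106,800 is at or above $52,800, so the credit is $0.
Caregiver Credit: income exceeds $15,900 by $90,900 → 73 increments × $72 = $5,256 ≥ base, so the credit is $0.
Low-Income Housing Credit: $106,800 meets or exceeds the $37,200 cutoff, so the credit is $0.
Total: $1,744 + $0 + $0 + $0 = $1,744.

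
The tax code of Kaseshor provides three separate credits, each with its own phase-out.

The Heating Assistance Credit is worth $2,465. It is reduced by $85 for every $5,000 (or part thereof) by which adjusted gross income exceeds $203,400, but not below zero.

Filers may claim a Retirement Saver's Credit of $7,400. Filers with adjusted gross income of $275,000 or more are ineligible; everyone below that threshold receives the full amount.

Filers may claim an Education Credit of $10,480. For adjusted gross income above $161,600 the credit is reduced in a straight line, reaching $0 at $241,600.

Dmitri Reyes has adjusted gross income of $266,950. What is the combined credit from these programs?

$8,760

Heating Assistance Credit: income exceeds $203,400 by $63,550, which is 13 full-or-partial $5,000 increments; reduction = 13 × $85 = $1,105, leaving $1,360.
Retirement Saver's Credit: $266,950 is below the $275,000 cutoff, so the full $7,400 applies.
Education Credit: $266,950 is at or above $241,600, so the credit is $0.
Total: $1,360 + $7,400 + $0 = $8,760.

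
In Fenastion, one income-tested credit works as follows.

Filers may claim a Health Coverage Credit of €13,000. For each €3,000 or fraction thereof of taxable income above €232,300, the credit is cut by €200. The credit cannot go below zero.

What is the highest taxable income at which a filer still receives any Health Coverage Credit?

€424,300

After 64 increments the reduction is 64 × €200 = €12,800, leaving €200; one more increment wipes it out. Increment 64 ends at excess 64 × €3,000 = €192,000, so the highest qualifying income is €232,300 + €192,000 = €424,300.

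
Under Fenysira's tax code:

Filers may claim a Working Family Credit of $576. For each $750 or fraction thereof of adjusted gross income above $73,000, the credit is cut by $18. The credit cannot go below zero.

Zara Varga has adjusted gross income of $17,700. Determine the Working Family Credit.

$576

Working Family Credit: $17,700 is at or below the $73,000 threshold, so the full $576 applies.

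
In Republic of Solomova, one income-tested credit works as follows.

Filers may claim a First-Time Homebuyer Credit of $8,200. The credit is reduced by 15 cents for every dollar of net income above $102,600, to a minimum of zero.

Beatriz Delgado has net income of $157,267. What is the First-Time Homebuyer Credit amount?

First-Time Homebuyer Credit: 15% of the $54,667 excess over $102,600 is $8,200.05 ≥ base, so the credit is $0.

$0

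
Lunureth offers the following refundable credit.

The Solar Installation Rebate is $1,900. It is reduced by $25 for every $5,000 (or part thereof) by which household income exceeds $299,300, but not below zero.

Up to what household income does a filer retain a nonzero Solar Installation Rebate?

After 75 increments the reduction is 75 × $25 = $1,875, leaving $25; one more increment wipes it out. Increment 75 ends at excess 75 × $5,000 = $375,000, so the highest qualifying income is $299,300 + $375,000 = $674,300.

$674,300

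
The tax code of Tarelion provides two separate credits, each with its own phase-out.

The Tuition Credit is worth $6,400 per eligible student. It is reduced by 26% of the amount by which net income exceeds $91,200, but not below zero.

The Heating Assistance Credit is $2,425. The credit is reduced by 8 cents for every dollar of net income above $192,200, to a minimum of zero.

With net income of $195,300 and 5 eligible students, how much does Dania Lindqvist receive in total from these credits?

Tuition Credit: base = 5 × $6,400 = $32,000. 26% of the $104,100 excess over $91,200 is $27,066; credit = $32,000 − $27,066 = $4,934.
Heating Assistance Credit: 8% of the $3,100 excess over $192,200 is $248; credit = $2,425 − $248 = $2,177.
Total: $4,934 + $2,177 = $7,111.

$7,111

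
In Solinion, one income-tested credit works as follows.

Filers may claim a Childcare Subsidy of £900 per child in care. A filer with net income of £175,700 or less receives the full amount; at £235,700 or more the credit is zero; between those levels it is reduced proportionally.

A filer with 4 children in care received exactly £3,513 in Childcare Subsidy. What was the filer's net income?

Full credit = 4 × £900 = £3,600.
£3,513 is 3,513/3,600 of the full £3,600, so 87/3,600 of the £60,000 range has been used: income = £175,700 + £60,000 × 87/3,600 = £177,150.

£177,150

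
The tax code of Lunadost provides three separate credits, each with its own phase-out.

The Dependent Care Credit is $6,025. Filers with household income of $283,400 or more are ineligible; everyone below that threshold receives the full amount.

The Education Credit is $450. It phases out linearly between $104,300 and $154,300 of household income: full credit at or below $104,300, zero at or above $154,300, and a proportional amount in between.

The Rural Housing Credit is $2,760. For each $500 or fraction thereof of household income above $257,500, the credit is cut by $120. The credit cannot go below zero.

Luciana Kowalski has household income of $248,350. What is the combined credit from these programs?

$8,785

Dependent Care Credit: $248,350 is below the $283,400 cutoff, so the full $6,025 applies.
Education Credit: $248,350 is at or above $154,300, so the credit is $0.
Rural Housing Credit: $248,350 is at or below the $257,500 threshold, so the full $2,760 applies.
Total: $6,025 + $0 + $2,760 = $8,785.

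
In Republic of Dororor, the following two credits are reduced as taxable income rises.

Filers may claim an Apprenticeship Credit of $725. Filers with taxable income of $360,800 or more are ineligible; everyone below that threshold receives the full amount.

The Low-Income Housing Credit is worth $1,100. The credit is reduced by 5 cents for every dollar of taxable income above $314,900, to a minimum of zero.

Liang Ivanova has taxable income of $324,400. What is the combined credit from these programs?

$1,350

Apprenticeship Credit: $324,400 is below the $360,800 cutoff, so the full $725 applies.
Low-Income Housing Credit: 5% of the $9,500 excess over $314,900 is $475; credit = $1,100 − $475 = $625.
Total: $725 + $625 = $1,350.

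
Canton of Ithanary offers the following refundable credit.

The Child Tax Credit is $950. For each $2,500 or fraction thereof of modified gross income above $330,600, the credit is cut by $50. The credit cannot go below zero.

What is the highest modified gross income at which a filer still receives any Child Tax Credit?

$375,600

After 18 increments the reduction is 18 × $50 = $900, leaving $50; one more increment wipes it out. Increment 18 ends at excess 18 × $2,500 = $45,000, so the highest qualifying income is $330,600 + $45,000 = $375,600.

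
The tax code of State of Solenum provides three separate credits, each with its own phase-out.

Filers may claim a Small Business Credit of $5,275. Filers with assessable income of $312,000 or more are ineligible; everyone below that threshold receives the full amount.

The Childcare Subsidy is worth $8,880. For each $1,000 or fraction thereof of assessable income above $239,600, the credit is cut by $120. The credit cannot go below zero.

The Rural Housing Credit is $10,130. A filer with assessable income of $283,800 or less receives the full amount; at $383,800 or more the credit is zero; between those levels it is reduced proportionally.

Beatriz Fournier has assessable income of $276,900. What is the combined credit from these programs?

Small Business Credit: $276,900 is below the $312,000 cutoff, so the full $5,275 applies.
Childcare Subsidy: income exceeds $239,600 by $37,300, which is 38 full-or-partial $1,000 increments; reduction = 38 × $120 = $4,560, leaving $4,320.
Rural Housing Credit: $276,900 is at or below the $283,800 threshold, so the full $10,130 applies.
Total: $5,275 + $4,320 + $10,130 = $19,725.

$19,725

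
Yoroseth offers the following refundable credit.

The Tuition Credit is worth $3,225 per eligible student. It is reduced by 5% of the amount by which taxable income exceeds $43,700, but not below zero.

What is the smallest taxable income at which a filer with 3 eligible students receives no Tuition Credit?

$237,200

Full credit = 3 × $3,225 = $9,675.
The credit falls by 5% of each dollar above $43,700, so it reaches zero when the excess is $9,675 / 5% = $193,500: income = $43,700 + $193,500 = $237,200.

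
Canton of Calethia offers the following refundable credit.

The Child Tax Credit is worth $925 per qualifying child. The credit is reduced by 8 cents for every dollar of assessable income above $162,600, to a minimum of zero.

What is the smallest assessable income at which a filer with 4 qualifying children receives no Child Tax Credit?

Full credit = 4 × $925 = $3,700.
The credit falls by 8% of each dollar above $162,600, so it reaches zero when the excess is $3,700 / 8% = $46,250: income = $162,600 + $46,250 = $208,850.

$208,850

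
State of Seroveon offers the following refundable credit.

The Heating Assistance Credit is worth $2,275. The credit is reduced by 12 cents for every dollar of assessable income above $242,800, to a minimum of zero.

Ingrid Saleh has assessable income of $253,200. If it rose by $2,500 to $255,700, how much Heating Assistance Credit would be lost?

$300

At $253,200 — 12% of the $10,400 excess over $242,800 is $1,248; credit = $2,275 − $1,248 = $1,027.
At $255,700 — 12% of the $12,900 excess over $242,800 is $1,548; credit = $2,275 − $1,548 = $727.
Lost: $1,027 − $727 = $300.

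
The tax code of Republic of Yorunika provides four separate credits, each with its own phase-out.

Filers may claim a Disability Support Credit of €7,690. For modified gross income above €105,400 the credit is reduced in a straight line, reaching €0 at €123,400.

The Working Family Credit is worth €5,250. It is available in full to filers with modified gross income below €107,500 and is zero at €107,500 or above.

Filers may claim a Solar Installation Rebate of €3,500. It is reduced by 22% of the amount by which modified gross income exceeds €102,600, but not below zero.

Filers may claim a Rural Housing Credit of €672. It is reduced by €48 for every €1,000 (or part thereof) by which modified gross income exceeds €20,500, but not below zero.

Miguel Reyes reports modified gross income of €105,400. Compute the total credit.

Disability Support Credit: €105,400 is at or below the €105,400 threshold, so the full €7,690 applies.
Working Family Credit: €105,400 is below the €107,500 cutoff, so the full €5,250 applies.
Solar Installation Rebate: 22% of the €2,800 excess over €102,600 is €616; credit = €3,500 − €616 = €2,884.
Rural Housing Credit: income exceeds €20,500 by €84,900 → 85 increments × €48 = €4,080 ≥ base, so the credit is €0.
Total: €7,690 + €5,250 + €2,884 + €0 = €15,824.

€15,824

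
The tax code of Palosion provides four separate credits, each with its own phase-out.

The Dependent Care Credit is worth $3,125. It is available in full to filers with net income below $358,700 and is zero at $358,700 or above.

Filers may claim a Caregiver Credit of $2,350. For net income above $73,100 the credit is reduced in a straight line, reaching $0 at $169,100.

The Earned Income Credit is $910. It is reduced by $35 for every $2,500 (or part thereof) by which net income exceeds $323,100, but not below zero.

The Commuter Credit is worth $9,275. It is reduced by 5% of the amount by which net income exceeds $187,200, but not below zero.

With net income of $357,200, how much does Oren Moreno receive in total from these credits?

Dependent Care Credit: $357,200 is below the $358,700 cutoff, so the full $3,125 applies.
Caregiver Credit: $357,200 is at or above $169,100, so the credit is $0.
Earned Income Credit: income exceeds $323,100 by $34,100, which is 14 full-or-partial $2,500 increments; reduction = 14 × $35 = $490, leaving $420.
Commuter Credit: 5% of the $170,000 excess over $187,200 is $8,500; credit = $9,275 − $8,500 = $775.
Total: $3,125 + $0 + $420 + $775 = $4,320.

$4,320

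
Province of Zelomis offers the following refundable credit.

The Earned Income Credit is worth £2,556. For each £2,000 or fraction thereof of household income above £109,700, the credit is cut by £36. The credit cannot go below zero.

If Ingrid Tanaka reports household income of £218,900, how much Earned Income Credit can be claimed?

£576

Earned Income Credit: income exceeds £109,700 by £109,200, which is 55 full-or-partial £2,000 increments; reduction = 55 × £36 = £1,980, leaving £576.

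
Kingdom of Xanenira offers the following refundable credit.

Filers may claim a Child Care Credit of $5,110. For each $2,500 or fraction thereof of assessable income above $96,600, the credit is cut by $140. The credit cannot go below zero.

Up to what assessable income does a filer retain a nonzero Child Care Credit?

After 36 increments the reduction is 36 × $140 = $5,040, leaving $70; one more increment wipes it out. Increment 36 ends at excess 36 × $2,500 = $90,000, so the highest qualifying income is $96,600 + $90,000 = $186,600.

$186,600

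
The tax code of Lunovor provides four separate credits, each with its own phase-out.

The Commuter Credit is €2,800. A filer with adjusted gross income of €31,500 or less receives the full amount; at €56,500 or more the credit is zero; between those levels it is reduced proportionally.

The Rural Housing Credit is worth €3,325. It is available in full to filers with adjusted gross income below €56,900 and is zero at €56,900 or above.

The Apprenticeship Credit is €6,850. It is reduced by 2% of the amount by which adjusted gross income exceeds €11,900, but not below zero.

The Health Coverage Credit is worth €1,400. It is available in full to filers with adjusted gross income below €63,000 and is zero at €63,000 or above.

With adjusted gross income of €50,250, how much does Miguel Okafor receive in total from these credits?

Commuter Credit: €50,250 is €18,750 into a €25,000 phase-out range, leaving 6,250/25,000 of the credit: €2,800 × 6,250/25,000 = €700.
Rural Housing Credit: €50,250 is below the €56,900 cutoff, so the full €3,325 applies.
Apprenticeship Credit: 2% of the €38,350 excess over €11,900 is €767; credit = €6,850 − €767 = €6,083.
Health Coverage Credit: €50,250 is below the €63,000 cutoff, so the full €1,400 applies.
Total: €700 + €3,325 + €6,083 + €1,400 = €11,508.

€11,508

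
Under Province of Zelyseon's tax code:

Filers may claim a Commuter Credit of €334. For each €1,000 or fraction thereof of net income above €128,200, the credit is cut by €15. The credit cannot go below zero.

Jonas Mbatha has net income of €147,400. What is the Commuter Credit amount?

Commuter Credit: income exceeds €128,200 by €19,200, which is 20 full-or-partial €1,000 increments; reduction = 20 × €15 = €300, leaving €34.

€34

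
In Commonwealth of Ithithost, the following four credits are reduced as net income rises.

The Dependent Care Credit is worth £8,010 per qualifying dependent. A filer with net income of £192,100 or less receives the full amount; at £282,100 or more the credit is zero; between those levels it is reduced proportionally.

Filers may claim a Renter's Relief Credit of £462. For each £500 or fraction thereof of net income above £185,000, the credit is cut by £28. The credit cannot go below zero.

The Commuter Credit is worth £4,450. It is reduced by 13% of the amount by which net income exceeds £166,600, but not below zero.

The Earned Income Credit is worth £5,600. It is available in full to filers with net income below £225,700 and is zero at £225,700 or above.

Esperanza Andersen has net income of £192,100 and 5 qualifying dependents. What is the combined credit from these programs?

Dependent Care Credit: base = 5 × £8,010 = £40,050. £192,100 is at or below the £192,100 threshold, so the full £40,050 applies.
Renter's Relief Credit: income exceeds £185,000 by £7,100, which is 15 full-or-partial £500 increments; reduction = 15 × £28 = £420, leaving £42.
Commuter Credit: 13% of the £25,500 excess over £166,600 is £3,315; credit = £4,450 − £3,315 = £1,135.
Earned Income Credit: £192,100 is below the £225,700 cutoff, so the full £5,600 applies.
Total: £40,050 + £42 + £1,135 + £5,600 = £46,827.

£46,827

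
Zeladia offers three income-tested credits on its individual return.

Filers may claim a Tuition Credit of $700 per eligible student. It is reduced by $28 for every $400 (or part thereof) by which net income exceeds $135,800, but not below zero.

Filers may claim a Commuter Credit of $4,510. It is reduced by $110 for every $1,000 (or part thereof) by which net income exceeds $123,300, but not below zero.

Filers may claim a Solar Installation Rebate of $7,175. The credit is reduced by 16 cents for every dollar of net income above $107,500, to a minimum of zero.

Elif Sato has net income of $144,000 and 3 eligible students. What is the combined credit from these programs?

Tuition Credit: base = 3 × $700 = $2,100. income exceeds $135,800 by $8,200, which is 21 full-or-partial $400 increments; reduction = 21 × $28 = $588, leaving $1,512.
Commuter Credit: income exceeds $123,300 by $20,700, which is 21 full-or-partial $1,000 increments; reduction = 21 × $110 = $2,310, leaving $2,200.
Solar Installation Rebate: 16% of the $36,500 excess over $107,500 is $5,840; credit = $7,175 − $5,840 = $1,335.
Total: $1,512 + $2,200 + $1,335 = $5,047.

$5,047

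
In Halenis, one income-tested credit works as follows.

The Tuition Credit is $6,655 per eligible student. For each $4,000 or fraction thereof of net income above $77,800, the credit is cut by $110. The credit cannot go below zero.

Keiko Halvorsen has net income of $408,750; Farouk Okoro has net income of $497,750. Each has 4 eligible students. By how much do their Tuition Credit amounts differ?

$2,420

Keiko ($408,750): Tuition Credit: base = 4 × $6,655 = $26,620. income exceeds $77,800 by $330,950, which is 83 full-or-partial $4,000 increments; reduction = 83 × $110 = $9,130, leaving $17,490.
Farouk ($497,750): Tuition Credit: base = 4 × $6,655 = $26,620. income exceeds $77,800 by $419,950, which is 105 full-or-partial $4,000 increments; reduction = 105 × $110 = $11,550, leaving $15,070.
Difference: |$17,490 − $15,070| = $2,420.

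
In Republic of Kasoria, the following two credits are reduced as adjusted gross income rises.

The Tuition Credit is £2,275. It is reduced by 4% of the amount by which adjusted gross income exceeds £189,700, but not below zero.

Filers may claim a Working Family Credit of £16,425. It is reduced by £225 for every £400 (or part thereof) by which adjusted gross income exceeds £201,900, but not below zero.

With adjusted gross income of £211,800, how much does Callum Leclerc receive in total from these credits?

Tuition Credit: 4% of the £22,100 excess over £189,700 is £884; credit = £2,275 − £884 = £1,391.
Working Family Credit: income exceeds £201,900 by £9,900, which is 25 full-or-partial £400 increments; reduction = 25 × £225 = £5,625, leaving £10,800.
Total: £1,391 + £10,800 = £12,191.

£12,191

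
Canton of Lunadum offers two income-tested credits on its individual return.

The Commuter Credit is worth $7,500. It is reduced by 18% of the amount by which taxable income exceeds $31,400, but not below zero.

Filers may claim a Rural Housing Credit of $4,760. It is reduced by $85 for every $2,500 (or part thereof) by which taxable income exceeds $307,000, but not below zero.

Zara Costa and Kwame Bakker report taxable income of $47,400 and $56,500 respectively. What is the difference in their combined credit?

Zara ($47,400): Commuter Credit: 18% of the $16,000 excess over $31,400 is $2,880; credit = $7,500 − $2,880 = $4,620. Rural Housing Credit: $47,400 is at or below the $307,000 threshold, so the full $4,760 applies. total $4,620 + $4,760 = $9,380
Kwame ($56,500): Commuter Credit: 18% of the $25,100 excess over $31,400 is $4,518; credit = $7,500 − $4,518 = $2,982. Rural Housing Credit: $56,500 is at or below the $307,000 threshold, so the full $4,760 applies. total $2,982 + $4,760 = $7,742
Difference: |$9,380 − $7,742| = $1,638.

$1,638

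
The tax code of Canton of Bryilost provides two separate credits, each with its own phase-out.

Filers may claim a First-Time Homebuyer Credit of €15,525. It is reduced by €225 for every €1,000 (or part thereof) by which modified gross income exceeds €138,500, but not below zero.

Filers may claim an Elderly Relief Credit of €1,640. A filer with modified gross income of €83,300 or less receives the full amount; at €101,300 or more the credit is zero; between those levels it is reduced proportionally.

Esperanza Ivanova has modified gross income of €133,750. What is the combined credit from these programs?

€15,525

First-Time Homebuyer Credit: €133,750 is at or below the €138,500 threshold, so the full €15,525 applies.
Elderly Relief Credit: €133,750 is at or above €101,300, so the credit is €0.
Total: €15,525 + €0 = €15,525.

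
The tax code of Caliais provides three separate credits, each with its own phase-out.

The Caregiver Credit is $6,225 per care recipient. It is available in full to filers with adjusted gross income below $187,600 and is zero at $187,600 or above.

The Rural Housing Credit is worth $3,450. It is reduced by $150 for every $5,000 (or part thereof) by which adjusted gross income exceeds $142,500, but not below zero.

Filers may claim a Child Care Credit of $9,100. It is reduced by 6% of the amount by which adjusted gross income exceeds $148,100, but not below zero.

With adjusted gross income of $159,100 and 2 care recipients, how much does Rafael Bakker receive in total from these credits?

Caregiver Credit: base = 2 × $6,225 = $12,450. $159,100 is below the $187,600 cutoff, so the full $12,450 applies.
Rural Housing Credit: income exceeds $142,500 by $16,600, which is 4 full-or-partial $5,000 increments; reduction = 4 × $150 = $600, leaving $2,850.
Child Care Credit: 6% of the $11,000 excess over $148,100 is $660; credit = $9,100 − $660 = $8,440.
Total: $12,450 + $2,850 + $8,440 = $23,740.

$23,740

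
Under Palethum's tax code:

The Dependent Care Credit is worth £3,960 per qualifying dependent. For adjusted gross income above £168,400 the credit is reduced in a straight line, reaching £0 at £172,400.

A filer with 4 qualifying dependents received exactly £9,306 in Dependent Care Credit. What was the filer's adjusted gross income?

£170,050

Full credit = 4 × £3,960 = £15,840.
£9,306 is 9,306/15,840 of the full £15,840, so 6,534/15,840 of the £4,000 range has been used: income = £168,400 + £4,000 × 6,534/15,840 = £170,050.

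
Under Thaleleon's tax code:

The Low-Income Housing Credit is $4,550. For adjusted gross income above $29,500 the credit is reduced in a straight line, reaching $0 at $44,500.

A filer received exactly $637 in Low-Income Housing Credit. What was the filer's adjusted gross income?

$42,400

$637 is 637/4,550 of the full $4,550, so 3,913/4,550 of the $15,000 range has been used: income = $29,500 + $15,000 × 3,913/4,550 = $42,400.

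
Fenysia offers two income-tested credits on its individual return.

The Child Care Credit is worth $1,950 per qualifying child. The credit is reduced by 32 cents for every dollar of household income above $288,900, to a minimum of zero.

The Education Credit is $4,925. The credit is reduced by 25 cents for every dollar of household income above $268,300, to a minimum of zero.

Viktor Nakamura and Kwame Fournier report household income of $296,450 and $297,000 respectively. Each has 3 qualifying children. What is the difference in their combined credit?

Viktor ($296,450): Child Care Credit: base = 3 × $1,950 = $5,850. 32% of the $7,550 excess over $288,900 is $2,416; credit = $5,850 − $2,416 = $3,434. Education Credit: 25% of the $28,150 excess over $268,300 is $7,037.50 ≥ base, so the credit is $0. total $3,434 + $0 = $3,434
Kwame ($297,000): Child Care Credit: base = 3 × $1,950 = $5,850. 32% of the $8,100 excess over $288,900 is $2,592; credit = $5,850 − $2,592 = $3,258. Education Credit: 25% of the $28,700 excess over $268,300 is $7,175 ≥ base, so the credit is $0. total $3,258 + $0 = $3,258
Difference: |$3,434 − $3,258| = $176.

$176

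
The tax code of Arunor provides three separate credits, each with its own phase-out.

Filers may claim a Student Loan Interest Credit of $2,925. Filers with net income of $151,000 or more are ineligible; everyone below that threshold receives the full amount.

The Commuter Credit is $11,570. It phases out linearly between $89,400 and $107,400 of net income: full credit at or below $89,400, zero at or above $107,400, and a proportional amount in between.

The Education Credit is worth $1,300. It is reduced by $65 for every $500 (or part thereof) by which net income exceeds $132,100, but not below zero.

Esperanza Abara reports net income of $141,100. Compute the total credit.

$3,055

Student Loan Interest Credit: $141,100 is below the $151,000 cutoff, so the full $2,925 applies.
Commuter Credit: $141,100 is at or above $107,400, so the credit is $0.
Education Credit: income exceeds $132,100 by $9,000, which is 18 full-or-partial $500 increments; reduction = 18 × $65 = $1,170, leaving $130.
Total: $2,925 + $0 + $130 = $3,055.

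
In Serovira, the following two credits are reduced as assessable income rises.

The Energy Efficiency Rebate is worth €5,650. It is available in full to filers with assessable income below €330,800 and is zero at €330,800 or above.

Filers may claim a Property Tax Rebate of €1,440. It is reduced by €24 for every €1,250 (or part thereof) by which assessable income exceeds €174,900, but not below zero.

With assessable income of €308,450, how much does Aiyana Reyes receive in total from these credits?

€5,650

Energy Efficiency Rebate: €308,450 is below the €330,800 cutoff, so the full €5,650 applies.
Property Tax Rebate: income exceeds €174,900 by €133,550 → 107 increments × €24 = €2,568 ≥ base, so the credit is €0.
Total: €5,650 + €0 = €5,650.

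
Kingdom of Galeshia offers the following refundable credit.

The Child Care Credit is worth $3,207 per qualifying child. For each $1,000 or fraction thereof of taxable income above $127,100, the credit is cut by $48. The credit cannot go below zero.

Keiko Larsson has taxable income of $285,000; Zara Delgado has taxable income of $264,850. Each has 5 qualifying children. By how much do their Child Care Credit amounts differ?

Keiko ($285,000): Child Care Credit: base = 5 × $3,207 = $16,035. income exceeds $127,100 by $157,900, which is 158 full-or-partial $1,000 increments; reduction = 158 × $48 = $7,584, leaving $8,451.
Zara ($264,850): Child Care Credit: base = 5 × $3,207 = $16,035. income exceeds $127,100 by $137,750, which is 138 full-or-partial $1,000 increments; reduction = 138 × $48 = $6,624, leaving $9,411.
Difference: |$8,451 − $9,411| = $960.

$960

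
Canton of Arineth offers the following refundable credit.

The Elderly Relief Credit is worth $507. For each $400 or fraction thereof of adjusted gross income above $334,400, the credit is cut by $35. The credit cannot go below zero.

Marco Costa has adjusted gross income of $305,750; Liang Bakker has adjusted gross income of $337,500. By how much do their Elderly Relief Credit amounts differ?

$280

Marco ($305,750): Elderly Relief Credit: $305,750 is at or below the $334,400 threshold, so the full $507 applies.
Liang ($337,500): Elderly Relief Credit: income exceeds $334,400 by $3,100, which is 8 full-or-partial $400 increments; reduction = 8 × $35 = $280, leaving $227.
Difference: |$507 − $227| = $280.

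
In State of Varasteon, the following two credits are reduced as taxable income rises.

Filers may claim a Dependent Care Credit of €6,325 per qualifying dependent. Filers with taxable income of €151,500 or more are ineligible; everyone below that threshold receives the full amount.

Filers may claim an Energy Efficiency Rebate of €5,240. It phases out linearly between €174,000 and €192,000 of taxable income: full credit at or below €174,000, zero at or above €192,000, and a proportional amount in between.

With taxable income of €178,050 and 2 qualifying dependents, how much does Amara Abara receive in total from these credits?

€4,061

Dependent Care Credit: base = 2 × €6,325 = €12,650. €178,050 meets or exceeds the €151,500 cutoff, so the credit is €0.
Energy Efficiency Rebate: €178,050 is €4,050 into a €18,000 phase-out range, leaving 13,950/18,000 of the credit: €5,240 × 13,950/18,000 = €4,061.
Total: €0 + €4,061 = €4,061.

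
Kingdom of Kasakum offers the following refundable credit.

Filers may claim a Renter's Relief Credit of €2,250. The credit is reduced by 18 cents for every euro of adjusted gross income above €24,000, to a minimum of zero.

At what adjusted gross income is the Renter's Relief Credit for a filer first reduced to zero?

The credit falls by 18% of each euro above €24,000, so it reaches zero when the excess is €2,250 / 18% = €12,500: income = €24,000 + €12,500 = €36,500.

€36,500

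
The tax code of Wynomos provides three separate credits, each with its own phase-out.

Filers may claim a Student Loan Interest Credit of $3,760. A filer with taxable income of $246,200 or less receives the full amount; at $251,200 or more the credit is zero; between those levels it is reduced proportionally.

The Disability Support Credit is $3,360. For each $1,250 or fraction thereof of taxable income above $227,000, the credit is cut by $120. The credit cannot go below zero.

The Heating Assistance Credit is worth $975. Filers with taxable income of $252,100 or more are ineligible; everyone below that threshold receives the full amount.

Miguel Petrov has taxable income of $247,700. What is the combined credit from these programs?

Student Loan Interest Credit: $247,700 is $1,500 into a $5,000 phase-out range, leaving 3,500/5,000 of the credit: $3,760 × 3,500/5,000 = $2,632.
Disability Support Credit: income exceeds $227,000 by $20,700, which is 17 full-or-partial $1,250 increments; reduction = 17 × $120 = $2,040, leaving $1,320.
Heating Assistance Credit: $247,700 is below the $252,100 cutoff, so the full $975 applies.
Total: $2,632 + $1,320 + $975 = $4,927.

$4,927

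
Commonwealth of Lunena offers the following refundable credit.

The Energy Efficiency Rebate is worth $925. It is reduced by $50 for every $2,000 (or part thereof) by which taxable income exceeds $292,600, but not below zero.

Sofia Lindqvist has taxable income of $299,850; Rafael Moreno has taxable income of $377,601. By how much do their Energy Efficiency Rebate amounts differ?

Sofia ($299,850): Energy Efficiency Rebate: income exceeds $292,600 by $7,250, which is 4 full-or-partial $2,000 increments; reduction = 4 × $50 = $200, leaving $725.
Rafael ($377,601): Energy Efficiency Rebate: income exceeds $292,600 by $85,001 → 43 increments × $50 = $2,150 ≥ base, so the credit is $0.
Difference: |$725 − $0| = $725.

$725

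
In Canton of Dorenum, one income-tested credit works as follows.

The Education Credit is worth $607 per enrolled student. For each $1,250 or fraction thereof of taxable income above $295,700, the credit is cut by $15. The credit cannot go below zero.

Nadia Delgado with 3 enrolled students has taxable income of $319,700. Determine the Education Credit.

Education Credit: base = 3 × $607 = $1,821. income exceeds $295,700 by $24,000, which is 20 full-or-partial $1,250 increments; reduction = 20 × $15 = $300, leaving $1,521.

$1,521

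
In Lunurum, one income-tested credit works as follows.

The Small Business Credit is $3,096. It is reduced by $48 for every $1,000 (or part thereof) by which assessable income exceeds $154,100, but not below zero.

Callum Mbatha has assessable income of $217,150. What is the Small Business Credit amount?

$24

Small Business Credit: income exceeds $154,100 by $63,050, which is 64 full-or-partial $1,000 increments; reduction = 64 × $48 = $3,072, leaving $24.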